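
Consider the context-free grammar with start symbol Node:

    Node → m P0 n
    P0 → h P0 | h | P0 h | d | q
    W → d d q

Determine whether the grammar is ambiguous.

Ambiguous

Witness: m h h n

Derivation 1: Node ⇒ m P0 n ⇒ m h P0 n ⇒ m h h n
Derivation 2: Node ⇒ m P0 n ⇒ m P0 h n ⇒ m h h n

Two distinct leftmost derivations for the same string.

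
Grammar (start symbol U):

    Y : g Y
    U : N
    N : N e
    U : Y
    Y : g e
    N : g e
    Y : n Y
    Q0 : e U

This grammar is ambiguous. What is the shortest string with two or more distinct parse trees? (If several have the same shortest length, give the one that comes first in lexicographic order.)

g e

length 2: g e has 2 parse trees

Two derivations of g e:
  U ⇒ N ⇒ g e
  U ⇒ Y ⇒ g e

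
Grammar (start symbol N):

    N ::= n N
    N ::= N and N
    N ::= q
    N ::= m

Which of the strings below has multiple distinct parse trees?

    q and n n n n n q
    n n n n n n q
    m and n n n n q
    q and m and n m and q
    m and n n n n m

q and n n n n n q: 1 tree
n n n n n n q: 1 tree
m and n n n n q: 1 tree
q and m and n m and q: 7 trees
m and n n n n m: 1 tree

q and m and n m and q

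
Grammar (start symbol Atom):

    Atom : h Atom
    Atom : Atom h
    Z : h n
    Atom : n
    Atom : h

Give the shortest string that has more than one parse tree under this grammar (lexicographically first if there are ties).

h h

length 1: no string has ≥2 trees
length 2: h h has 2 parse trees

Two derivations of h h:
  Atom ⇒ h Atom ⇒ h h
  Atom ⇒ Atom h ⇒ h h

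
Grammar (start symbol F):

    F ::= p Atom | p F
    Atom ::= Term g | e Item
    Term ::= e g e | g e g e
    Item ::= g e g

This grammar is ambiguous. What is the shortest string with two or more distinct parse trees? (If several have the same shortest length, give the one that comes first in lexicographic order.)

p e g e g

length 5: p e g e g has 2 parse trees

Two derivations of p e g e g:
  F ⇒ p Atom ⇒ p Term g ⇒ p e g e g
  F ⇒ p Atom ⇒ p e Item ⇒ p e g e g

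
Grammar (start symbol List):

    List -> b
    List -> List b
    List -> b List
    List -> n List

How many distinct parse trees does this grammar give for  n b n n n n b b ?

8

Parse trees for n b n n n n b b:
  [List [List n [List b [List n [List n [List n [List n [List b]]]]]]] b]
  [List n [List [List b [List n [List n [List n [List n [List b]]]]]] b]]
  [List n [List b [List [List n [List n [List n [List n [List b]]]]] b]]]
  [List n [List b [List n [List [List n [List n [List n [List b]]]] b]]]]
  [List n [List b [List n [List n [List [List n [List n [List b]]] b]]]]]
  [List n [List b [List n [List n [List n [List [List n [List b]] b]]]]]]
  [List n [List b [List n [List n [List n [List n [List [List b] b]]]]]]]
  [List n [List b [List n [List n [List n [List n [List b [List b]]]]]]]]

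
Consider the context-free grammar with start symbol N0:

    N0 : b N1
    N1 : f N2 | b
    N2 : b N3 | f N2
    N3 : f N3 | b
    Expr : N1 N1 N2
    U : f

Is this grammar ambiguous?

(Expr, U are unreachable from N0, so their rules don't affect L(N0).) The reachable rules are right-linear with at most one rule per (nonterminal, next-terminal) pair. Each input token forces the next rule, so parsing is deterministic.

Unambiguous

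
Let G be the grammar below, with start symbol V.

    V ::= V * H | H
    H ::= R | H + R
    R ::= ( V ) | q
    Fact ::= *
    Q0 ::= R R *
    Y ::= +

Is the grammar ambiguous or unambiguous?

Only V, H, R are reachable from V; ignoring the rest: V → V * H | H  ;  H → H + R | R  — a left-associative chain with R at the bottom. Each string factors uniquely by precedence.

Unambiguous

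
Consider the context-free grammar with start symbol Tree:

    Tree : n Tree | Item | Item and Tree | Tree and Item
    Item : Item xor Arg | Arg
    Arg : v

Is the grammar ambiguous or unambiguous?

Ambiguous

Witness: v and v

Derivation 1: Tree ⇒ Item and Tree ⇒ Arg and Tree ⇒ v and Tree ⇒ v and Item ⇒ v and Arg ⇒ v and v
Derivation 2: Tree ⇒ Tree and Item ⇒ Item and Item ⇒ Arg and Item ⇒ v and Item ⇒ v and Arg ⇒ v and v

Two distinct leftmost derivations for the same string.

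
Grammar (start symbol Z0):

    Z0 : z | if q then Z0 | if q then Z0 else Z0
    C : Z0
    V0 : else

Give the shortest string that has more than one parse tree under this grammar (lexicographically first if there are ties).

if q then if q then z else z

length 1: no string has ≥2 trees
length 4: no string has ≥2 trees
length 6: no string has ≥2 trees
length 7: no string has ≥2 trees
length 9: if q then if q then z else z has 2 parse trees

Two derivations of if q then if q then z else z:
  Z0 ⇒ if q then Z0 ⇒ if q then if q then Z0 else Z0 ⇒ if q then if q then z else Z0 ⇒ if q then if q then z else z
  Z0 ⇒ if q then Z0 else Z0 ⇒ if q then if q then Z0 else Z0 ⇒ if q then if q then z else Z0 ⇒ if q then if q then z else z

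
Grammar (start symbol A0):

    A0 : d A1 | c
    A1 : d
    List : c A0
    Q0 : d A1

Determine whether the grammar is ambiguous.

(List, Q0 are unreachable from A0, so their rules don't affect L(A0).) Each reachable nonterminal has at most one production per leading terminal, and all productions are right-linear; the derivation is determined token-by-token.

Unambiguous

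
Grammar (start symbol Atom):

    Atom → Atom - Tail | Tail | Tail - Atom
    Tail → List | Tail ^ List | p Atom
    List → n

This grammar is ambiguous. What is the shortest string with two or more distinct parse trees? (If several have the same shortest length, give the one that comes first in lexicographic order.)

length 1: no string has ≥2 trees
length 2: no string has ≥2 trees
length 3: n - n has 2 parse trees

Two derivations of n - n:
  Atom ⇒ Atom - Tail ⇒ Tail - Tail ⇒ List - Tail ⇒ n - Tail ⇒ n - List ⇒ n - n
  Atom ⇒ Tail - Atom ⇒ List - Atom ⇒ n - Atom ⇒ n - Tail ⇒ n - List ⇒ n - n

n - n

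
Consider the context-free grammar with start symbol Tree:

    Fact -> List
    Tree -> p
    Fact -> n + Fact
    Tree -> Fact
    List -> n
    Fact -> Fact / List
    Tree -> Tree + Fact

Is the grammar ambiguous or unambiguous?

Ambiguous

Witness: n + n

Derivation 1: Tree ⇒ Fact ⇒ n + Fact ⇒ n + List ⇒ n + n
Derivation 2: Tree ⇒ Tree + Fact ⇒ Fact + Fact ⇒ List + Fact ⇒ n + Fact ⇒ n + List ⇒ n + n

Two distinct leftmost derivations for the same string.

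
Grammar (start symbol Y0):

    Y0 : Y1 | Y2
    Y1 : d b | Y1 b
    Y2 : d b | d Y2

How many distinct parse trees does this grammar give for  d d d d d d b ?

1

Parse trees for d d d d d d b:
  [Y0 [Y2 d [Y2 d [Y2 d [Y2 d [Y2 d [Y2 d b]]]]]]]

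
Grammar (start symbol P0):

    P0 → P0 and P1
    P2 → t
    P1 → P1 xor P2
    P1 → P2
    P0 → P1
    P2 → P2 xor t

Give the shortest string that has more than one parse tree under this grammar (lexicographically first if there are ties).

t xor t

length 1: no string has ≥2 trees
length 3: t xor t has 2 parse trees

Two derivations of t xor t:
  P0 ⇒ P1 ⇒ P1 xor P2 ⇒ P2 xor P2 ⇒ t xor P2 ⇒ t xor t
  P0 ⇒ P1 ⇒ P2 ⇒ P2 xor t ⇒ t xor t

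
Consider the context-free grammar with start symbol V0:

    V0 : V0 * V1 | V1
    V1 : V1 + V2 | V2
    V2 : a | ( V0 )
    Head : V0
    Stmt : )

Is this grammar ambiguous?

Only V0, V1, V2 are reachable from V0; ignoring the rest: The grammar is stratified — V0 handles '*' (left-recursive), V1 handles '+', V2 atoms. Each operator has a fixed associativity and precedence level, so every string has one parse.

Unambiguous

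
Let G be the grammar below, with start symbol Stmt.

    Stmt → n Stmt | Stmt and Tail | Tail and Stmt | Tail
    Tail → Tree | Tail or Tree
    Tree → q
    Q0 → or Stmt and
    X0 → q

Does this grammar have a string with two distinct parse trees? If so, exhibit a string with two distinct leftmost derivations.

Ambiguous

Witness: q and q

Derivation 1: Stmt ⇒ Stmt and Tail ⇒ Tail and Tail ⇒ Tree and Tail ⇒ q and Tail ⇒ q and Tree ⇒ q and q
Derivation 2: Stmt ⇒ Tail and Stmt ⇒ Tree and Stmt ⇒ q and Stmt ⇒ q and Tail ⇒ q and Tree ⇒ q and q

Two distinct leftmost derivations for the same string.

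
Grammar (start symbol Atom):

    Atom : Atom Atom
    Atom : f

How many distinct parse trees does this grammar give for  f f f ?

Parse trees for f f f:
  [Atom [Atom f] [Atom [Atom f] [Atom f]]]
  [Atom [Atom [Atom f] [Atom f]] [Atom f]]

2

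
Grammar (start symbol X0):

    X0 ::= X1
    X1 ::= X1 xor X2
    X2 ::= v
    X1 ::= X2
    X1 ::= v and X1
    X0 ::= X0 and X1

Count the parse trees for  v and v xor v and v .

3

Parse trees for v and v xor v and v:
  [X0 [X0 [X1 [X1 v and [X1 [X2 v]]] xor [X2 v]]] and [X1 [X2 v]]]
  [X0 [X0 [X1 v and [X1 [X1 [X2 v]] xor [X2 v]]]] and [X1 [X2 v]]]
  [X0 [X0 [X0 [X1 [X2 v]]] and [X1 [X1 [X2 v]] xor [X2 v]]] and [X1 [X2 v]]]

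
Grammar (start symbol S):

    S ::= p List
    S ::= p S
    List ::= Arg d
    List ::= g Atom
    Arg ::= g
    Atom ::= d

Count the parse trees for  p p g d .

Parse trees for p p g d:
  [S p [S p [List [Arg g] d]]]
  [S p [S p [List g [Atom d]]]]

2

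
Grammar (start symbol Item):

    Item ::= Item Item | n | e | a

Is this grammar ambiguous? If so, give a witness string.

Ambiguous

Witness: a a a

Derivation 1: Item ⇒ Item Item ⇒ Item Item Item ⇒ a Item Item ⇒ a a Item ⇒ a a a
Derivation 2: Item ⇒ Item Item ⇒ a Item ⇒ a Item Item ⇒ a a Item ⇒ a a a

Two distinct leftmost derivations for the same string.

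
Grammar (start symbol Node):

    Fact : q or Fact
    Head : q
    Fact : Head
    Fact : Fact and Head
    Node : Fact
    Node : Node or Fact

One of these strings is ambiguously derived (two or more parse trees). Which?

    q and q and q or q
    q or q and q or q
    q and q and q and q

q or q and q or q

q and q and q or q: 1 tree
q or q and q or q: 3 trees
q and q and q and q: 1 tree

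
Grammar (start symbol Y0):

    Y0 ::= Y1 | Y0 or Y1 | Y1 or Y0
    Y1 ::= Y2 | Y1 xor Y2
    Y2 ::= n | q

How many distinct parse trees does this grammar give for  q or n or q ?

Parse trees for q or n or q:
  [Y0 [Y0 [Y0 [Y1 [Y2 q]]] or [Y1 [Y2 n]]] or [Y1 [Y2 q]]]
  [Y0 [Y0 [Y1 [Y2 q]] or [Y0 [Y1 [Y2 n]]]] or [Y1 [Y2 q]]]
  [Y0 [Y1 [Y2 q]] or [Y0 [Y0 [Y1 [Y2 n]]] or [Y1 [Y2 q]]]]
  [Y0 [Y1 [Y2 q]] or [Y0 [Y1 [Y2 n]] or [Y0 [Y1 [Y2 q]]]]]

4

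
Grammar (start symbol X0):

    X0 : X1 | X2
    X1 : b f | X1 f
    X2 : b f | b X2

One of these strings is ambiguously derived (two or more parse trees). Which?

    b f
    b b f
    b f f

b f: 2 trees
b b f: 1 tree
b f f: 1 tree

b f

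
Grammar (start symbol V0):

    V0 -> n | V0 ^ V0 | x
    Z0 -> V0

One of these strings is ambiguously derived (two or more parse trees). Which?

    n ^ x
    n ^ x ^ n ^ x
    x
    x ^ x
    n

n ^ x: 1 tree
n ^ x ^ n ^ x: 5 trees
x: 1 tree
x ^ x: 1 tree
n: 1 tree

n ^ x ^ n ^ x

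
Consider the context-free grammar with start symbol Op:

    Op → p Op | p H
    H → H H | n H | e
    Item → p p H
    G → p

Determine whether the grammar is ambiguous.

Ambiguous

Witness: p e e e

Derivation 1: Op ⇒ p H ⇒ p H H ⇒ p H H H ⇒ p e H H ⇒ p e e H ⇒ p e e e
Derivation 2: Op ⇒ p H ⇒ p H H ⇒ p e H ⇒ p e H H ⇒ p e e H ⇒ p e e e

Two distinct leftmost derivations for the same string.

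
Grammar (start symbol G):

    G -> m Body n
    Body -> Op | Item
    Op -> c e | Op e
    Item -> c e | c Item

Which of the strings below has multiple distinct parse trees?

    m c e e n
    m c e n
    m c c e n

m c e e n: 1 tree
m c e n: 2 trees
m c c e n: 1 tree

m c e n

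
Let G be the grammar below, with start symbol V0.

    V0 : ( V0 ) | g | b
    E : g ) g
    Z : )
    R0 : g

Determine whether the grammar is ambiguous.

Only V0 is reachable from V0; ignoring the rest: Each string is a nest of matched brackets around a single atom. An opening bracket forces the recursive rule; an atom forces the base rule.

Unambiguous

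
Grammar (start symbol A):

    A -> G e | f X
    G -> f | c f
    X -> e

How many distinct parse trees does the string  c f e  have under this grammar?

1

Parse trees for c f e:
  [A [G c f] e]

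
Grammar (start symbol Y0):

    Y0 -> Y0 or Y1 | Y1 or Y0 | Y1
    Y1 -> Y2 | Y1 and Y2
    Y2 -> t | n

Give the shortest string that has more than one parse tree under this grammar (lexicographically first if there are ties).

length 1: no string has ≥2 trees
length 3: n or n has 2 parse trees

Two derivations of n or n:
  Y0 ⇒ Y0 or Y1 ⇒ Y1 or Y1 ⇒ Y2 or Y1 ⇒ n or Y1 ⇒ n or Y2 ⇒ n or n
  Y0 ⇒ Y1 or Y0 ⇒ Y2 or Y0 ⇒ n or Y0 ⇒ n or Y1 ⇒ n or Y2 ⇒ n or n

n or n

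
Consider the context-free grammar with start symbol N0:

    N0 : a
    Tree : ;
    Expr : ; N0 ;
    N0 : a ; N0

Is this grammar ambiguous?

Unambiguous

Only N0 is reachable from N0; ignoring the rest: Right-recursive list with a separator: after each atom, whether the separator follows determines the rule. One parse per string.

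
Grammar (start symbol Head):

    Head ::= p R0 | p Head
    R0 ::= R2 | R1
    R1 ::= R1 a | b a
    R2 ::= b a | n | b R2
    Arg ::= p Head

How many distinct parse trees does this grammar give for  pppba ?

Parse trees for pppba:
  [Head p [Head p [Head p [R0 [R2 b a]]]]]
  [Head p [Head p [Head p [R0 [R1 b a]]]]]

2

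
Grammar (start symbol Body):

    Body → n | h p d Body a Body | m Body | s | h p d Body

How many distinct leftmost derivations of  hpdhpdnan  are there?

2

Parse trees for hpdhpdnan:
  [Body h p d [Body h p d [Body n]] a [Body n]]
  [Body h p d [Body h p d [Body n] a [Body n]]]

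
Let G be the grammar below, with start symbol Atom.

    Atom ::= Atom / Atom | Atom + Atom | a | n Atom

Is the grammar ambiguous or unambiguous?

Witness: n a + a

Derivation 1: Atom ⇒ Atom + Atom ⇒ n Atom + Atom ⇒ n a + Atom ⇒ n a + a
Derivation 2: Atom ⇒ n Atom ⇒ n Atom + Atom ⇒ n a + Atom ⇒ n a + a

Two distinct leftmost derivations for the same string.

Ambiguous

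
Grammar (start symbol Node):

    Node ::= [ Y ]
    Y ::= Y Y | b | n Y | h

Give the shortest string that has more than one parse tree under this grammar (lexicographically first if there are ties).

length 3: no string has ≥2 trees
length 4: no string has ≥2 trees
length 5: [ b b b ] has 2 parse trees

Two derivations of [ b b b ]:
  Node ⇒ [ Y ] ⇒ [ Y Y ] ⇒ [ Y Y Y ] ⇒ [ b Y Y ] ⇒ [ b b Y ] ⇒ [ b b b ]
  Node ⇒ [ Y ] ⇒ [ Y Y ] ⇒ [ b Y ] ⇒ [ b Y Y ] ⇒ [ b b Y ] ⇒ [ b b b ]

[ b b b ]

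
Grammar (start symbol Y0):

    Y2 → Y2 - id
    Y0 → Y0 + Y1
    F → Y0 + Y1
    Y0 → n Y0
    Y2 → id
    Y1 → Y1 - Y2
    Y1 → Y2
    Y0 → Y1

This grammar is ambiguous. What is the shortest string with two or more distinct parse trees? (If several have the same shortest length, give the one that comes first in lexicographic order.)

id - id

length 1: no string has ≥2 trees
length 2: no string has ≥2 trees
length 3: id - id has 2 parse trees

Two derivations of id - id:
  Y0 ⇒ Y1 ⇒ Y1 - Y2 ⇒ Y2 - Y2 ⇒ id - Y2 ⇒ id - id
  Y0 ⇒ Y1 ⇒ Y2 ⇒ Y2 - id ⇒ id - id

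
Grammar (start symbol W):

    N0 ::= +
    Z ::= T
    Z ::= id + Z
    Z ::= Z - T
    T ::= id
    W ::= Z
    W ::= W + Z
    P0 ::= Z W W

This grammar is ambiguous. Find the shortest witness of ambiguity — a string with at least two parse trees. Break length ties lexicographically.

length 1: no string has ≥2 trees
length 3: id + id has 2 parse trees

Two derivations of id + id:
  W ⇒ Z ⇒ id + Z ⇒ id + T ⇒ id + id
  W ⇒ W + Z ⇒ Z + Z ⇒ T + Z ⇒ id + Z ⇒ id + T ⇒ id + id

id + id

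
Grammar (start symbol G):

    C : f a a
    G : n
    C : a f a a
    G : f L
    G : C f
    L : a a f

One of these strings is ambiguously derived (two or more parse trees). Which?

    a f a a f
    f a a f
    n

f a a f

a f a a f: 1 tree
f a a f: 2 trees
n: 1 tree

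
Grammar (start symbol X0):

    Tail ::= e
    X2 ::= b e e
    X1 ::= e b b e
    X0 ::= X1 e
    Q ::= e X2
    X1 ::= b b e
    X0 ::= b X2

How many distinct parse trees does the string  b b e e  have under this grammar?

2

Parse trees for b b e e:
  [X0 [X1 b b e] e]
  [X0 b [X2 b e e]]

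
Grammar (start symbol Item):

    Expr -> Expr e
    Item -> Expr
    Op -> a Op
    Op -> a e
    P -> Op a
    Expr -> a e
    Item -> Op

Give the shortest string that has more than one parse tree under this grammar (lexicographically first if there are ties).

a e

length 2: a e has 2 parse trees

Two derivations of a e:
  Item ⇒ Expr ⇒ a e
  Item ⇒ Op ⇒ a e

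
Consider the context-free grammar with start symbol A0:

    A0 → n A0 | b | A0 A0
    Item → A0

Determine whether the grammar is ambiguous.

Witness: b b b

Derivation 1: A0 ⇒ A0 A0 ⇒ b A0 ⇒ b A0 A0 ⇒ b b A0 ⇒ b b b
Derivation 2: A0 ⇒ A0 A0 ⇒ A0 A0 A0 ⇒ b A0 A0 ⇒ b b A0 ⇒ b b b

Two distinct leftmost derivations for the same string.

Ambiguous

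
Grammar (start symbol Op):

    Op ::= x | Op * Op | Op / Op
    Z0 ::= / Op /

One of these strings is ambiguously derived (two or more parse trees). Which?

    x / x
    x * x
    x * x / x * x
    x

x * x / x * x

x / x: 1 tree
x * x: 1 tree
x * x / x * x: 5 trees
x: 1 tree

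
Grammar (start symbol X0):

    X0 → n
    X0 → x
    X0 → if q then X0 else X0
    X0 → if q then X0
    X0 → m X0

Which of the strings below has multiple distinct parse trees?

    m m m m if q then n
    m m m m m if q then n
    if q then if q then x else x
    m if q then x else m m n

m m m m if q then n: 1 tree
m m m m m if q then n: 1 tree
if q then if q then x else x: 2 trees
m if q then x else m m n: 1 tree

if q then if q then x else x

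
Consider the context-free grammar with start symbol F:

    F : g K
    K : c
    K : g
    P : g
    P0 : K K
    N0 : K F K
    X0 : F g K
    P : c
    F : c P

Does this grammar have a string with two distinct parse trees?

Unambiguous

Only F, K, P are reachable from F; ignoring the rest: The reachable rules are right-linear with at most one rule per (nonterminal, next-terminal) pair. Each input token forces the next rule, so parsing is deterministic.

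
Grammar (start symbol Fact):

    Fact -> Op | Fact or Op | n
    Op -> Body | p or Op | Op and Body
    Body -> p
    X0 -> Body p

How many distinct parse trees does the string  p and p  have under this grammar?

Parse trees for p and p:
  [Fact [Op [Op [Body p]] and [Body p]]]

1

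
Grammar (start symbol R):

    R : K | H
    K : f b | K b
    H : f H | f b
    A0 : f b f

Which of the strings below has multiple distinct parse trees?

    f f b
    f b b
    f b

f f b: 1 tree
f b b: 1 tree
f b: 2 trees

f b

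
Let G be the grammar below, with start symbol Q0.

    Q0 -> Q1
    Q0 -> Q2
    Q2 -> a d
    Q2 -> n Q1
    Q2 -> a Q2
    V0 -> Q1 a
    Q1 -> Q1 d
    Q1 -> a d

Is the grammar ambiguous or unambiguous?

Witness: a d

Derivation 1: Q0 ⇒ Q1 ⇒ a d
Derivation 2: Q0 ⇒ Q2 ⇒ a d

Two distinct leftmost derivations for the same string.

Ambiguous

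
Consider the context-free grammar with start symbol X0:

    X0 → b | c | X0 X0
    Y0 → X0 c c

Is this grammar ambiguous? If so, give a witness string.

Ambiguous

Witness: b b b

Derivation 1: X0 ⇒ X0 X0 ⇒ b X0 ⇒ b X0 X0 ⇒ b b X0 ⇒ b b b
Derivation 2: X0 ⇒ X0 X0 ⇒ X0 X0 X0 ⇒ b X0 X0 ⇒ b b X0 ⇒ b b b

Two distinct leftmost derivations for the same string.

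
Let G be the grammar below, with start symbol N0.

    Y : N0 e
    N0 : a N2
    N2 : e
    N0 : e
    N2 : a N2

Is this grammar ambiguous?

Only N0, N2 are reachable from N0; ignoring the rest: Each reachable nonterminal has at most one production per leading terminal, and all productions are right-linear; the derivation is determined token-by-token.

Unambiguous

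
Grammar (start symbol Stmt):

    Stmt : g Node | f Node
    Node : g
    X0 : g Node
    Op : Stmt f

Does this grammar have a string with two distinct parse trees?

Unambiguous

Only Stmt, Node are reachable from Stmt; ignoring the rest: Each reachable nonterminal has at most one production per leading terminal, and all productions are right-linear; the derivation is determined token-by-token.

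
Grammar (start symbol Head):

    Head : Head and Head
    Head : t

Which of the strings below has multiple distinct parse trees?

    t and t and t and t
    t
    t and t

t and t and t and t

t and t and t and t: 5 trees
t: 1 tree
t and t: 1 tree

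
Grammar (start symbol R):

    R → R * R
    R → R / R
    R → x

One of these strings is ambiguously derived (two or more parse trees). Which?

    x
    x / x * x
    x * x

x: 1 tree
x / x * x: 2 trees
x * x: 1 tree

x / x * x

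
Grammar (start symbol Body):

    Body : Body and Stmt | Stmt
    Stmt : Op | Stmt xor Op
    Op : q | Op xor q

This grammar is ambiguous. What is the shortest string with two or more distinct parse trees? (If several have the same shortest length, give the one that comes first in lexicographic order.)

length 1: no string has ≥2 trees
length 3: q xor q has 2 parse trees

Two derivations of q xor q:
  Body ⇒ Stmt ⇒ Op ⇒ Op xor q ⇒ q xor q
  Body ⇒ Stmt ⇒ Stmt xor Op ⇒ Op xor Op ⇒ q xor Op ⇒ q xor q

q xor q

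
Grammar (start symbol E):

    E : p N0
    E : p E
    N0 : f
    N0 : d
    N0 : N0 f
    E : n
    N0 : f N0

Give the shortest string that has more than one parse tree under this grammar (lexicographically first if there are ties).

length 1: no string has ≥2 trees
length 2: no string has ≥2 trees
length 3: p f f has 2 parse trees

Two derivations of p f f:
  E ⇒ p N0 ⇒ p N0 f ⇒ p f f
  E ⇒ p N0 ⇒ p f N0 ⇒ p f f

p f f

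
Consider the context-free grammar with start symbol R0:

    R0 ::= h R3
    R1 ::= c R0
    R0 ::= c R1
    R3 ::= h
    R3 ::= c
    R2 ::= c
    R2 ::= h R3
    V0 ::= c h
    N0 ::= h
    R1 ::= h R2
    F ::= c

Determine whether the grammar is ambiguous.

Only R0, R1, R2, R3 are reachable from R0; ignoring the rest: The reachable rules are right-linear with at most one rule per (nonterminal, next-terminal) pair. Each input token forces the next rule, so parsing is deterministic.

Unambiguous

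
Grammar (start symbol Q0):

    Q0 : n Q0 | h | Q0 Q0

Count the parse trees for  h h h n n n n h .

5

Parse trees for h h h n n n n h:
  [Q0 [Q0 h] [Q0 [Q0 h] [Q0 [Q0 h] [Q0 n [Q0 n [Q0 n [Q0 n [Q0 h]]]]]]]]
  [Q0 [Q0 h] [Q0 [Q0 [Q0 h] [Q0 h]] [Q0 n [Q0 n [Q0 n [Q0 n [Q0 h]]]]]]]
  [Q0 [Q0 [Q0 h] [Q0 h]] [Q0 [Q0 h] [Q0 n [Q0 n [Q0 n [Q0 n [Q0 h]]]]]]]
  [Q0 [Q0 [Q0 h] [Q0 [Q0 h] [Q0 h]]] [Q0 n [Q0 n [Q0 n [Q0 n [Q0 h]]]]]]
  [Q0 [Q0 [Q0 [Q0 h] [Q0 h]] [Q0 h]] [Q0 n [Q0 n [Q0 n [Q0 n [Q0 h]]]]]]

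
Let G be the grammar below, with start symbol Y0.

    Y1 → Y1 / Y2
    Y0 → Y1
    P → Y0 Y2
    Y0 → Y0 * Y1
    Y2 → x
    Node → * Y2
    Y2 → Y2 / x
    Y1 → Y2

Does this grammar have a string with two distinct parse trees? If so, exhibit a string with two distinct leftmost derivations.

Ambiguous

Witness: x / x

Derivation 1: Y0 ⇒ Y1 ⇒ Y1 / Y2 ⇒ Y2 / Y2 ⇒ x / Y2 ⇒ x / x
Derivation 2: Y0 ⇒ Y1 ⇒ Y2 ⇒ Y2 / x ⇒ x / x

Two distinct leftmost derivations for the same string.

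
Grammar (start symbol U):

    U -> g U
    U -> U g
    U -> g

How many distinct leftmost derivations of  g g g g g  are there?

Parse trees for g g g g g (showing first 6 of 16):
  [U g [U g [U g [U g [U g]]]]]
  [U g [U g [U g [U [U g] g]]]]
  [U g [U g [U [U g [U g]] g]]]
  [U g [U g [U [U [U g] g] g]]]
  [U g [U [U g [U g [U g]]] g]]
  [U g [U [U g [U [U g] g]] g]]

16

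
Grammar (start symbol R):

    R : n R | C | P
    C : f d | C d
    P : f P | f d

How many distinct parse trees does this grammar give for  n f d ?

Parse trees for n f d:
  [R n [R [C f d]]]
  [R n [R [P f d]]]

2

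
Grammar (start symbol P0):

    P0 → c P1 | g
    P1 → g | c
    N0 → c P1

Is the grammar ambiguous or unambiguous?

Unambiguous

(N0 is unreachable from P0, so its rules don't affect L(P0).) Restricted to the reachable nonterminals, every rule has the form A → t or A → t B, and no two rules for the same A share a first terminal. The grammar encodes a DFA — one run per string.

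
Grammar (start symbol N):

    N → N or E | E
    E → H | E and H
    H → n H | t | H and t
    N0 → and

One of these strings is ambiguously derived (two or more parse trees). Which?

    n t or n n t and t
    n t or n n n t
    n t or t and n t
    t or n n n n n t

n t or n n t and t

n t or n n t and t: 4 trees
n t or n n n t: 1 tree
n t or t and n t: 1 tree
t or n n n n n t: 1 tree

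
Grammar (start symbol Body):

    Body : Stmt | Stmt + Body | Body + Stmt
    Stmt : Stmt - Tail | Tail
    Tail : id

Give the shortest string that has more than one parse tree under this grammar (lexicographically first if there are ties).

id + id

length 1: no string has ≥2 trees
length 3: id + id has 2 parse trees

Two derivations of id + id:
  Body ⇒ Stmt + Body ⇒ Tail + Body ⇒ id + Body ⇒ id + Stmt ⇒ id + Tail ⇒ id + id
  Body ⇒ Body + Stmt ⇒ Stmt + Stmt ⇒ Tail + Stmt ⇒ id + Stmt ⇒ id + Tail ⇒ id + id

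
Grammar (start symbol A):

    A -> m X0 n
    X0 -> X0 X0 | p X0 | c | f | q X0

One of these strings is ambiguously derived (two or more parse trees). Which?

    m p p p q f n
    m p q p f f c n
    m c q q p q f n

m p q p f f c n

m p p p q f n: 1 tree
m p q p f f c n: 14 trees
m c q q p q f n: 1 tree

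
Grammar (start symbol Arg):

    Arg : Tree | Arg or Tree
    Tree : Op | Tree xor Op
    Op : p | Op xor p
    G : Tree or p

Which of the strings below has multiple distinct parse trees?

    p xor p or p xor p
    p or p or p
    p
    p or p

p xor p or p xor p

p xor p or p xor p: 4 trees
p or p or p: 1 tree
p: 1 tree
p or p: 1 tree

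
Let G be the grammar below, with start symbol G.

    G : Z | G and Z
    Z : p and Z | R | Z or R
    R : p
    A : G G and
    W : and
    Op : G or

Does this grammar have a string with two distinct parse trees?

Ambiguous

Witness: p and p

Derivation 1: G ⇒ Z ⇒ p and Z ⇒ p and R ⇒ p and p
Derivation 2: G ⇒ G and Z ⇒ Z and Z ⇒ R and Z ⇒ p and Z ⇒ p and R ⇒ p and p

Two distinct leftmost derivations for the same string.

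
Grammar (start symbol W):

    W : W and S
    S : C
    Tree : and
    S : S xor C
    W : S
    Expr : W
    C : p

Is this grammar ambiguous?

Unambiguous

(Expr, Tree are unreachable from W, so their rules don't affect L(W).) This is a standard precedence ladder (W over S over C), with each level left-recursive on its own operator ('and' at W, 'xor' at S). That structure is LR(1), hence unambiguous.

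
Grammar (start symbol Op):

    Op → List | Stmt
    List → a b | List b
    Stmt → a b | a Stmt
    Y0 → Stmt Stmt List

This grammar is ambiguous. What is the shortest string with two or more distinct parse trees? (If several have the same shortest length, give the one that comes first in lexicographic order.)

a b

length 2: a b has 2 parse trees

Two derivations of a b:
  Op ⇒ List ⇒ a b
  Op ⇒ Stmt ⇒ a b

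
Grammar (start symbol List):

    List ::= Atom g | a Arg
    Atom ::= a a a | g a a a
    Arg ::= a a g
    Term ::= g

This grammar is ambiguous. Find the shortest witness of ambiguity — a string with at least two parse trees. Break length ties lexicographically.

length 4: a a a g has 2 parse trees

Two derivations of a a a g:
  List ⇒ Atom g ⇒ a a a g
  List ⇒ a Arg ⇒ a a a g

a a a g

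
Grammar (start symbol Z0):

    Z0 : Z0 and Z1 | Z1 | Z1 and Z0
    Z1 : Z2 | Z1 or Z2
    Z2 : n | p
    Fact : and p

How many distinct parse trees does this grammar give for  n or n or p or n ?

Parse trees for n or n or p or n:
  [Z0 [Z1 [Z1 [Z1 [Z1 [Z2 n]] or [Z2 n]] or [Z2 p]] or [Z2 n]]]

1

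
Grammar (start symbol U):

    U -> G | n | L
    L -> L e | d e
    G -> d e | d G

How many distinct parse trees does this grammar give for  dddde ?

1

Parse trees for dddde:
  [U [G d [G d [G d [G d e]]]]]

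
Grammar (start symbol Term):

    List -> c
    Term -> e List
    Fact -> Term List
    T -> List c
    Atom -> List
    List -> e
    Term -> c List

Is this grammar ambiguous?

Unambiguous

Only Term, List are reachable from Term; ignoring the rest: Each reachable nonterminal has at most one production per leading terminal, and all productions are right-linear; the derivation is determined token-by-token.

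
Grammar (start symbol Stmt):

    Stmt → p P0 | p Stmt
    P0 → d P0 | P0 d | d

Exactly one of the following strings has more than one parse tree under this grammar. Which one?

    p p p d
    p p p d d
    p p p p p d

p p p d: 1 tree
p p p d d: 2 trees
p p p p p d: 1 tree

p p p d d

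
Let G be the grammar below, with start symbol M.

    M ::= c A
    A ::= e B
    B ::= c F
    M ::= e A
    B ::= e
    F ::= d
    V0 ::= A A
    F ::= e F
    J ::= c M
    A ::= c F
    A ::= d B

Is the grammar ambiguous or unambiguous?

Only M, A, B, F are reachable from M; ignoring the rest: The reachable rules are right-linear with at most one rule per (nonterminal, next-terminal) pair. Each input token forces the next rule, so parsing is deterministic.

Unambiguous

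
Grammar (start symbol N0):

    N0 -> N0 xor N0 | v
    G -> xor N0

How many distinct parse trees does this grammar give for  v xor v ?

Parse trees for v xor v:
  [N0 [N0 v] xor [N0 v]]

1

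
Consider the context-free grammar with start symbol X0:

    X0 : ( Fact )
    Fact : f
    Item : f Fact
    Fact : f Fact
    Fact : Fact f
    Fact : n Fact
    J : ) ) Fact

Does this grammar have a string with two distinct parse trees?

Witness: ( f f )

Derivation 1: X0 ⇒ ( Fact ) ⇒ ( f Fact ) ⇒ ( f f )
Derivation 2: X0 ⇒ ( Fact ) ⇒ ( Fact f ) ⇒ ( f f )

Two distinct leftmost derivations for the same string.

Ambiguous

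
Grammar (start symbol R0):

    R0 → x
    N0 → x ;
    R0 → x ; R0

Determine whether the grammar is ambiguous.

Only R0 is reachable from R0; ignoring the rest: Right-recursive list with a separator: after each atom, whether the separator follows determines the rule. One parse per string.

Unambiguous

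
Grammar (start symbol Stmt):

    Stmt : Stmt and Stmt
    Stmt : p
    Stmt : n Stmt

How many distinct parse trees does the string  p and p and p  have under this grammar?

2

Parse trees for p and p and p:
  [Stmt [Stmt p] and [Stmt [Stmt p] and [Stmt p]]]
  [Stmt [Stmt [Stmt p] and [Stmt p]] and [Stmt p]]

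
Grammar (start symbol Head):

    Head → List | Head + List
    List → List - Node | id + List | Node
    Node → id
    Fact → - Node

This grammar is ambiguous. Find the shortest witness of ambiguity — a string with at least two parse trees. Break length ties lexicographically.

id + id

length 1: no string has ≥2 trees
length 3: id + id has 2 parse trees

Two derivations of id + id:
  Head ⇒ List ⇒ id + List ⇒ id + Node ⇒ id + id
  Head ⇒ Head + List ⇒ List + List ⇒ Node + List ⇒ id + List ⇒ id + Node ⇒ id + id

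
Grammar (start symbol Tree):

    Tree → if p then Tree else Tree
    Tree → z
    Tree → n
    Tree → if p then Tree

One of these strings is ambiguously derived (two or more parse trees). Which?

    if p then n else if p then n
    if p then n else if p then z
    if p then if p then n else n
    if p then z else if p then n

if p then if p then n else n

if p then n else if p then n: 1 tree
if p then n else if p then z: 1 tree
if p then if p then n else n: 2 trees
if p then z else if p then n: 1 tree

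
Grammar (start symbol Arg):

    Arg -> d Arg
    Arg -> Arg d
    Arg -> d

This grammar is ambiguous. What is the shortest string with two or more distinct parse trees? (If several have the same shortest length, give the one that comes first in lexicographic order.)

d d

length 1: no string has ≥2 trees
length 2: d d has 2 parse trees

Two derivations of d d:
  Arg ⇒ d Arg ⇒ d d
  Arg ⇒ Arg d ⇒ d d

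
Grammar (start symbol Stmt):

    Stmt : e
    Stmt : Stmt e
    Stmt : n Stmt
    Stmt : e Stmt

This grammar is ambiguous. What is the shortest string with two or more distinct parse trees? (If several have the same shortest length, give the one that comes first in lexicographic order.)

e e

length 1: no string has ≥2 trees
length 2: e e has 2 parse trees

Two derivations of e e:
  Stmt ⇒ Stmt e ⇒ e e
  Stmt ⇒ e Stmt ⇒ e e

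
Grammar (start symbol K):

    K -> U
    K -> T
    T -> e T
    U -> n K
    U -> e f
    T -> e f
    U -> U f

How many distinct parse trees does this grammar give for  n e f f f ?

4

Parse trees for n e f f f:
  [K [U n [K [U [U [U e f] f] f]]]]
  [K [U [U n [K [U [U e f] f]]] f]]
  [K [U [U [U n [K [U e f]]] f] f]]
  [K [U [U [U n [K [T e f]]] f] f]]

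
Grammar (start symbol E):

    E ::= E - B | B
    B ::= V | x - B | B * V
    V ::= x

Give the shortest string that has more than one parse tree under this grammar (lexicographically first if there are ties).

length 1: no string has ≥2 trees
length 3: x - x has 2 parse trees

Two derivations of x - x:
  E ⇒ E - B ⇒ B - B ⇒ V - B ⇒ x - B ⇒ x - V ⇒ x - x
  E ⇒ B ⇒ x - B ⇒ x - V ⇒ x - x

x - x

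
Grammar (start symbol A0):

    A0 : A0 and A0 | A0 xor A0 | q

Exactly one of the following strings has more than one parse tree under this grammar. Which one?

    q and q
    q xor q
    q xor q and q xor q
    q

q xor q and q xor q

q and q: 1 tree
q xor q: 1 tree
q xor q and q xor q: 5 trees
q: 1 tree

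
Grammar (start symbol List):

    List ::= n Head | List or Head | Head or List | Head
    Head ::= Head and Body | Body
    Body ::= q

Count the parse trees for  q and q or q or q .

4

Parse trees for q and q or q or q:
  [List [List [List [Head [Head [Body q]] and [Body q]]] or [Head [Body q]]] or [Head [Body q]]]
  [List [List [Head [Head [Body q]] and [Body q]] or [List [Head [Body q]]]] or [Head [Body q]]]
  [List [Head [Head [Body q]] and [Body q]] or [List [List [Head [Body q]]] or [Head [Body q]]]]
  [List [Head [Head [Body q]] and [Body q]] or [List [Head [Body q]] or [List [Head [Body q]]]]]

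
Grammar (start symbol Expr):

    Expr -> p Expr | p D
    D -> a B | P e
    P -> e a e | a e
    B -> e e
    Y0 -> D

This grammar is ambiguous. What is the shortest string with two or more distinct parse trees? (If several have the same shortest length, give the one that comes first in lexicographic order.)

length 4: p a e e has 2 parse trees

Two derivations of p a e e:
  Expr ⇒ p D ⇒ p a B ⇒ p a e e
  Expr ⇒ p D ⇒ p P e ⇒ p a e e

p a e e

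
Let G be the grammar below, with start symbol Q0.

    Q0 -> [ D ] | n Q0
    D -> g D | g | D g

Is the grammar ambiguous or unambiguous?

Ambiguous

Witness: [ g g ]

Derivation 1: Q0 ⇒ [ D ] ⇒ [ g D ] ⇒ [ g g ]
Derivation 2: Q0 ⇒ [ D ] ⇒ [ D g ] ⇒ [ g g ]

Two distinct leftmost derivations for the same string.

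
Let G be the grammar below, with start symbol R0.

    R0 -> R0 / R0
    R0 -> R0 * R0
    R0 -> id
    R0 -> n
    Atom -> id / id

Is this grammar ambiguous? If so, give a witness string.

Witness: id * id * id

Derivation 1: R0 ⇒ R0 * R0 ⇒ R0 * R0 * R0 ⇒ id * R0 * R0 ⇒ id * id * R0 ⇒ id * id * id
Derivation 2: R0 ⇒ R0 * R0 ⇒ id * R0 ⇒ id * R0 * R0 ⇒ id * id * R0 ⇒ id * id * id

Two distinct leftmost derivations for the same string.

Ambiguous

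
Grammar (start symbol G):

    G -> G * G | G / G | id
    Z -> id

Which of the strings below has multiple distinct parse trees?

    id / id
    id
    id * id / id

id / id: 1 tree
id: 1 tree
id * id / id: 2 trees

id * id / id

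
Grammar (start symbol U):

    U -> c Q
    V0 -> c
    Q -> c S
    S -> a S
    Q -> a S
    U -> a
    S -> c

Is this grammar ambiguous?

(V0 is unreachable from U, so its rules don't affect L(U).) Each reachable nonterminal has at most one production per leading terminal, and all productions are right-linear; the derivation is determined token-by-token.

Unambiguous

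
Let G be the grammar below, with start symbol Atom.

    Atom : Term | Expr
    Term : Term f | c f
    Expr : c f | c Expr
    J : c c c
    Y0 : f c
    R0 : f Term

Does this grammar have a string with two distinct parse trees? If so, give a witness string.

Witness: c f

Derivation 1: Atom ⇒ Term ⇒ c f
Derivation 2: Atom ⇒ Expr ⇒ c f

Two distinct leftmost derivations for the same string.

Ambiguous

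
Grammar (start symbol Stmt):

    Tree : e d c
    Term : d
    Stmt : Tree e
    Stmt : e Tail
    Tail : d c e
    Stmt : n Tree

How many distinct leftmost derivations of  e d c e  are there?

Parse trees for e d c e:
  [Stmt [Tree e d c] e]
  [Stmt e [Tail d c e]]

2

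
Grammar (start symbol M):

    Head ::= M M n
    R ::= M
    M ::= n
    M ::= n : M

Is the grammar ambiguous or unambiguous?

Unambiguous

(Head, R are unreachable from M, so their rules don't affect L(M).) The reachable grammar is A → atom sep A | atom. Each atom is followed by either the separator (recurse) or end-of-string (stop) — no choice point.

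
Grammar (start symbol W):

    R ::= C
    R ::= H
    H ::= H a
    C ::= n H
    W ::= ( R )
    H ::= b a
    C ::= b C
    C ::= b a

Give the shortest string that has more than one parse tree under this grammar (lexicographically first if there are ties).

length 4: ( b a ) has 2 parse trees

Two derivations of ( b a ):
  W ⇒ ( R ) ⇒ ( C ) ⇒ ( b a )
  W ⇒ ( R ) ⇒ ( H ) ⇒ ( b a )

( b a )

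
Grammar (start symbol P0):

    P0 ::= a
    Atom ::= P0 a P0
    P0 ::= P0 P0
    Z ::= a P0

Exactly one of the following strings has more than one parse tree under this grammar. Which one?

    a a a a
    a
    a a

a a a a: 5 trees
a: 1 tree
a a: 1 tree

a a a a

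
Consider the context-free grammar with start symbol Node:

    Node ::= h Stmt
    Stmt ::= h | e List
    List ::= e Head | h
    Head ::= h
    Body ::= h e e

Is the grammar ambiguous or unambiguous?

Unambiguous

Only Node, Stmt, List, Head are reachable from Node; ignoring the rest: Restricted to the reachable nonterminals, every rule has the form A → t or A → t B, and no two rules for the same A share a first terminal. The grammar encodes a DFA — one run per string.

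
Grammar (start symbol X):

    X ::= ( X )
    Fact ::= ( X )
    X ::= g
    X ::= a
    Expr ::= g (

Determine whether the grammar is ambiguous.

(Fact, Expr are unreachable from X, so their rules don't affect L(X).) Each string is a nest of matched brackets around a single atom. An opening bracket forces the recursive rule; an atom forces the base rule.

Unambiguous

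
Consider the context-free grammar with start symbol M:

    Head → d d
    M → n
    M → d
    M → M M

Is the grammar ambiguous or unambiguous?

Witness: d d d

Derivation 1: M ⇒ M M ⇒ d M ⇒ d M M ⇒ d d M ⇒ d d d
Derivation 2: M ⇒ M M ⇒ M M M ⇒ d M M ⇒ d d M ⇒ d d d

Two distinct leftmost derivations for the same string.

Ambiguous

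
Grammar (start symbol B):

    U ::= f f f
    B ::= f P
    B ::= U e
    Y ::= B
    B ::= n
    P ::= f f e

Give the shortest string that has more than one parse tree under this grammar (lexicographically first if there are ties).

length 1: no string has ≥2 trees
length 4: f f f e has 2 parse trees

Two derivations of f f f e:
  B ⇒ f P ⇒ f f f e
  B ⇒ U e ⇒ f f f e

f f f e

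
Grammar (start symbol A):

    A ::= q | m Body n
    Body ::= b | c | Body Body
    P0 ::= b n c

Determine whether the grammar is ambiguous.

Witness: m b b b n

Derivation 1: A ⇒ m Body n ⇒ m Body Body n ⇒ m b Body n ⇒ m b Body Body n ⇒ m b b Body n ⇒ m b b b n
Derivation 2: A ⇒ m Body n ⇒ m Body Body n ⇒ m Body Body Body n ⇒ m b Body Body n ⇒ m b b Body n ⇒ m b b b n

Two distinct leftmost derivations for the same string.

Ambiguous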